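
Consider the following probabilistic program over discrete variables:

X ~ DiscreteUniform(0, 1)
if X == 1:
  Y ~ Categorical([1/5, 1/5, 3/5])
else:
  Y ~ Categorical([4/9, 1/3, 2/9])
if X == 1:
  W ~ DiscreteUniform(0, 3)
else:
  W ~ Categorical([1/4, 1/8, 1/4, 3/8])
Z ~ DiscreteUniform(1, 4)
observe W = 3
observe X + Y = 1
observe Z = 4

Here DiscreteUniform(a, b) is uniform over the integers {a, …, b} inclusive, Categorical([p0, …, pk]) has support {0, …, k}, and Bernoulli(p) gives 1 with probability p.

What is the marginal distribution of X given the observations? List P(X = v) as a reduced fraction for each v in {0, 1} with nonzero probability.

Enumerate traces; 2 have nonzero weight after conditioning:
  (X=0, Y=1, W=3, Z=4) weight 1/64
  (X=1, Y=0, W=3, Z=4) weight 1/160
Group by X:
  weight(X=0) = 1/64
  weight(X=1) = 1/160
Total weight = 1/64 + 1/160 = 7/320
P(X=0 | obs) = 1/64 / 7/320 = 5/7
P(X=1 | obs) = 1/160 / 7/320 = 2/7

P(X=0) = 5/7, P(X=1) = 2/7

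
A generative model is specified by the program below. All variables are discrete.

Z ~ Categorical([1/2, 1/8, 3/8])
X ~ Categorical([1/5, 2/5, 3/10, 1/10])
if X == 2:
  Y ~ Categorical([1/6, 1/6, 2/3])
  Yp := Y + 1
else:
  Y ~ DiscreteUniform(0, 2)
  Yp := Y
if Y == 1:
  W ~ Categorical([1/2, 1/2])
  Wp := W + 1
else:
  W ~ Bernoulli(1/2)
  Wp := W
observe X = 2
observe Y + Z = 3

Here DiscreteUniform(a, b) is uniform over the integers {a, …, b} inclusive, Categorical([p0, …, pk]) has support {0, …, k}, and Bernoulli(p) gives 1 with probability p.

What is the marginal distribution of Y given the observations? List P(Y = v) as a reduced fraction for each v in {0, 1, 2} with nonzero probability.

Enumerate traces; 4 have nonzero weight after conditioning:
  (Z=1, X=2, Y=2, W=0) weight 1/80
  (Z=1, X=2, Y=2, W=1) weight 1/80
  (Z=2, X=2, Y=1, W=0) weight 3/320
  (Z=2, X=2, Y=1, W=1) weight 3/320
Group by Y:
  weight(Y=1) = 3/160
  weight(Y=2) = 1/40
Total weight = 3/160 + 1/40 = 7/160
P(Y=1 | obs) = 3/160 / 7/160 = 3/7
P(Y=2 | obs) = 1/40 / 7/160 = 4/7

P(Y=1) = 3/7, P(Y=2) = 4/7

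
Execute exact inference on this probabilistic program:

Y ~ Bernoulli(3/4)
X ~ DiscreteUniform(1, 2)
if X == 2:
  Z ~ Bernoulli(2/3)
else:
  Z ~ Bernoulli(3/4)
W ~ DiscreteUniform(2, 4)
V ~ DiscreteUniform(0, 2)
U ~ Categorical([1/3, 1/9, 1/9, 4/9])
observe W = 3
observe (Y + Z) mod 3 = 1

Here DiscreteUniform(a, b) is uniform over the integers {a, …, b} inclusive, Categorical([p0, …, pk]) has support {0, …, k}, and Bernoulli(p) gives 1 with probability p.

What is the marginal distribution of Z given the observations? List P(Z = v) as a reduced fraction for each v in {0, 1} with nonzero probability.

P(Z=0) = 21/38, P(Z=1) = 17/38

Enumerate traces; 48 have nonzero weight after conditioning:
  (Y=0, X=1, Z=1, W=3, V=0, U=0) weight 1/288
  (Y=0, X=1, Z=1, W=3, V=0, U=1) weight 1/864
  (Y=0, X=1, Z=1, W=3, V=0, U=2) weight 1/864
  (Y=0, X=1, Z=1, W=3, V=0, U=3) weight 1/216
  (Y=0, X=1, Z=1, W=3, V=1, U=0) weight 1/288
  (Y=0, X=1, Z=1, W=3, V=1, U=1) weight 1/864
  (Y=0, X=1, Z=1, W=3, V=1, U=2) weight 1/864
  (Y=0, X=1, Z=1, W=3, V=1, U=3) weight 1/216
  (Y=1, X=1, Z=0, W=3, V=0, U=0) weight 1/288
  … 39 more
Group by Z:
  weight(Z=0) = 7/96
  weight(Z=1) = 17/288
Total weight = 7/96 + 17/288 = 19/144
P(Z=0 | obs) = 7/96 / 19/144 = 21/38
P(Z=1 | obs) = 17/288 / 19/144 = 17/38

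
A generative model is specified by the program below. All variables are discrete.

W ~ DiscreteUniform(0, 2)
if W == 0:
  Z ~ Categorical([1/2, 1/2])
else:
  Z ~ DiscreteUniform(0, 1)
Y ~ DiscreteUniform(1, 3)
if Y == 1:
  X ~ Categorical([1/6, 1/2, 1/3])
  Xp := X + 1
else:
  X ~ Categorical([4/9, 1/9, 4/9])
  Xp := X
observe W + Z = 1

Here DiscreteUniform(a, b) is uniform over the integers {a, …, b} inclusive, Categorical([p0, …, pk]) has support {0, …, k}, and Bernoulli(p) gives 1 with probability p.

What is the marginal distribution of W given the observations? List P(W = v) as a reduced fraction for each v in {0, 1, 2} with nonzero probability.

P(W=0) = 1/2, P(W=1) = 1/2

Enumerate traces; 18 have nonzero weight after conditioning:
  (W=0, Z=1, Y=1, X=0) weight 1/108
  (W=0, Z=1, Y=1, X=1) weight 1/36
  (W=0, Z=1, Y=1, X=2) weight 1/54
  (W=0, Z=1, Y=2, X=0) weight 2/81
  (W=0, Z=1, Y=2, X=1) weight 1/162
  (W=0, Z=1, Y=2, X=2) weight 2/81
  (W=0, Z=1, Y=3, X=0) weight 2/81
  (W=0, Z=1, Y=3, X=1) weight 1/162
  (W=1, Z=0, Y=1, X=0) weight 1/108
  … 9 more
Group by W:
  weight(W=0) = 1/6
  weight(W=1) = 1/6
Total weight = 1/6 + 1/6 = 1/3
P(W=0 | obs) = 1/6 / 1/3 = 1/2
P(W=1 | obs) = 1/6 / 1/3 = 1/2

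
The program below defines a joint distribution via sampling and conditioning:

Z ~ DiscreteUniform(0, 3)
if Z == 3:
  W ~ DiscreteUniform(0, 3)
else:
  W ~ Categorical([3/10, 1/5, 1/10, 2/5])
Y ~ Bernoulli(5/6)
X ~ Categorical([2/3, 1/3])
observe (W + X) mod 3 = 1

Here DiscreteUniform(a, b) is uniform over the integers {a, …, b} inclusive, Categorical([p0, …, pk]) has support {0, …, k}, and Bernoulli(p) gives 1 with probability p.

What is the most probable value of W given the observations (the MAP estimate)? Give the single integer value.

Enumerate traces; 24 have nonzero weight after conditioning:
  (Z=0, W=0, Y=0, X=1) weight 1/240
  (Z=0, W=0, Y=1, X=1) weight 1/48
  (Z=0, W=1, Y=0, X=0) weight 1/180
  (Z=0, W=1, Y=1, X=0) weight 1/36
  (Z=0, W=3, Y=0, X=1) weight 1/180
  (Z=0, W=3, Y=1, X=1) weight 1/36
  (Z=1, W=0, Y=0, X=1) weight 1/240
  (Z=1, W=0, Y=1, X=1) weight 1/48
  … 16 more
Group by W:
  weight(W=0) = 23/240
  weight(W=1) = 17/120
  weight(W=3) = 29/240
Total weight = 23/240 + 17/120 + 29/240 = 43/120
P(W=0 | obs) = 23/240 / 43/120 = 23/86
P(W=1 | obs) = 17/120 / 43/120 = 17/43
P(W=3 | obs) = 29/240 / 43/120 = 29/86
argmax = 1

argmax_v P(W = v | obs) = 1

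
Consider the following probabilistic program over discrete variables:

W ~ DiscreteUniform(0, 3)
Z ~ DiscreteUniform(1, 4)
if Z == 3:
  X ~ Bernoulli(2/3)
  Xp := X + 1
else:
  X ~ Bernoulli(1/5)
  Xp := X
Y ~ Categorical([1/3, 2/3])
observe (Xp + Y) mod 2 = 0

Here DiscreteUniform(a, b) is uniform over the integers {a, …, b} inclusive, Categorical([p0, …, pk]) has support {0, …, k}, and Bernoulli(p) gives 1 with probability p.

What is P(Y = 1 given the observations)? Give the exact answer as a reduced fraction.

Enumerate traces; 32 have nonzero weight after conditioning:
  (W=0, Z=1, X=0, Y=0) weight 1/60
  (W=0, Z=1, X=1, Y=1) weight 1/120
  (W=0, Z=2, X=0, Y=0) weight 1/60
  (W=0, Z=2, X=1, Y=1) weight 1/120
  (W=0, Z=3, X=0, Y=1) weight 1/72
  (W=0, Z=3, X=1, Y=0) weight 1/72
  (W=0, Z=4, X=0, Y=0) weight 1/60
  (W=0, Z=4, X=1, Y=1) weight 1/120
  … 24 more
Group by Y:
  weight(Y=0) = 23/90
  weight(Y=1) = 7/45
Total weight = 23/90 + 7/45 = 37/90
P(Y=0 | obs) = 23/90 / 37/90 = 23/37
P(Y=1 | obs) = 7/45 / 37/90 = 14/37

P(Y = 1 | obs) = 14/37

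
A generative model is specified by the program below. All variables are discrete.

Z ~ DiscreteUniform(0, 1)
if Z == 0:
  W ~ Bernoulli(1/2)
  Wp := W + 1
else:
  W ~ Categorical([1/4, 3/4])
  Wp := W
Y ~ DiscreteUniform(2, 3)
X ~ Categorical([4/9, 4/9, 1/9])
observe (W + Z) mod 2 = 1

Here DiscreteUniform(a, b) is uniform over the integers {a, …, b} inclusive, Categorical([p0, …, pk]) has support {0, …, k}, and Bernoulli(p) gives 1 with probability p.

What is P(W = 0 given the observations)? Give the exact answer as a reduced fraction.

Enumerate traces; 12 have nonzero weight after conditioning:
  (Z=0, W=1, Y=2, X=0) weight 1/18
  (Z=0, W=1, Y=2, X=1) weight 1/18
  (Z=0, W=1, Y=2, X=2) weight 1/72
  (Z=0, W=1, Y=3, X=0) weight 1/18
  (Z=0, W=1, Y=3, X=1) weight 1/18
  (Z=0, W=1, Y=3, X=2) weight 1/72
  (Z=1, W=0, Y=2, X=0) weight 1/36
  (Z=1, W=0, Y=2, X=1) weight 1/36
  … 4 more
Group by W:
  weight(W=0) = 1/8
  weight(W=1) = 1/4
Total weight = 1/8 + 1/4 = 3/8
P(W=0 | obs) = 1/8 / 3/8 = 1/3
P(W=1 | obs) = 1/4 / 3/8 = 2/3

P(W = 0 | obs) = 1/3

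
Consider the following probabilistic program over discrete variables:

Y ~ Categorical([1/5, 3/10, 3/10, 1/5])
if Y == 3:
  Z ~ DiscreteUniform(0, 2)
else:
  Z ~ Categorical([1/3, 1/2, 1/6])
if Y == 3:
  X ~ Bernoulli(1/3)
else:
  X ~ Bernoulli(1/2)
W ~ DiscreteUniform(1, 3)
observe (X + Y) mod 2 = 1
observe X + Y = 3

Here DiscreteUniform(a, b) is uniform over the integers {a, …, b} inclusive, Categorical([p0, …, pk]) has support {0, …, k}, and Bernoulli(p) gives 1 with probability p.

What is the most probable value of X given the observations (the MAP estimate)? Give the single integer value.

Enumerate traces; 18 have nonzero weight after conditioning:
  (Y=2, Z=0, X=1, W=1) weight 1/60
  (Y=2, Z=0, X=1, W=2) weight 1/60
  (Y=2, Z=0, X=1, W=3) weight 1/60
  (Y=2, Z=1, X=1, W=1) weight 1/40
  (Y=2, Z=1, X=1, W=2) weight 1/40
  (Y=2, Z=1, X=1, W=3) weight 1/40
  (Y=2, Z=2, X=1, W=1) weight 1/120
  (Y=2, Z=2, X=1, W=2) weight 1/120
  (Y=3, Z=0, X=0, W=1) weight 2/135
  … 9 more
Group by X:
  weight(X=0) = 2/15
  weight(X=1) = 3/20
Total weight = 2/15 + 3/20 = 17/60
P(X=0 | obs) = 2/15 / 17/60 = 8/17
P(X=1 | obs) = 3/20 / 17/60 = 9/17
argmax = 1

argmax_v P(X = v | obs) = 1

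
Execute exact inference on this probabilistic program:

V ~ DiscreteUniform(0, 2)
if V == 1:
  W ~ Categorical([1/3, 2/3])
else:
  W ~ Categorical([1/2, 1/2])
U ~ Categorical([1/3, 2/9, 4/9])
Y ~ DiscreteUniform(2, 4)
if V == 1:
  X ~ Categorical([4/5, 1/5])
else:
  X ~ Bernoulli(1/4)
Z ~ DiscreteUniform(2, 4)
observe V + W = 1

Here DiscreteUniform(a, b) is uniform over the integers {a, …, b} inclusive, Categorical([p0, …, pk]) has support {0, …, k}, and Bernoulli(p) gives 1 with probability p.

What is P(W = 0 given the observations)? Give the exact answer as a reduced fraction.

P(W = 0 | obs) = 2/5

Enumerate traces; 108 have nonzero weight after conditioning:
  (V=0, W=1, U=0, Y=2, X=0, Z=2) weight 1/216
  (V=0, W=1, U=0, Y=2, X=0, Z=3) weight 1/216
  (V=0, W=1, U=0, Y=2, X=0, Z=4) weight 1/216
  (V=0, W=1, U=0, Y=2, X=1, Z=2) weight 1/648
  (V=0, W=1, U=0, Y=2, X=1, Z=3) weight 1/648
  (V=0, W=1, U=0, Y=2, X=1, Z=4) weight 1/648
  (V=0, W=1, U=0, Y=3, X=0, Z=2) weight 1/216
  (V=0, W=1, U=0, Y=3, X=0, Z=3) weight 1/216
  (V=1, W=0, U=0, Y=2, X=0, Z=2) weight 4/1215
  … 99 more
Group by W:
  weight(W=0) = 1/9
  weight(W=1) = 1/6
Total weight = 1/9 + 1/6 = 5/18
P(W=0 | obs) = 1/9 / 5/18 = 2/5
P(W=1 | obs) = 1/6 / 5/18 = 3/5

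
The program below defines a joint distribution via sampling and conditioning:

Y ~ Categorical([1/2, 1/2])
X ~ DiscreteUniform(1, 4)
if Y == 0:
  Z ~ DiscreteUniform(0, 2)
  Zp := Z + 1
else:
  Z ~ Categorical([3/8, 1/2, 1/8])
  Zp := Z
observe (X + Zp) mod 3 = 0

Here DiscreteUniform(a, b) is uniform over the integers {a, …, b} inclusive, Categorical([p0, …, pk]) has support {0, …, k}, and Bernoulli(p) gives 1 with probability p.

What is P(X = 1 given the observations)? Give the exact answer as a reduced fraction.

P(X = 1 | obs) = 11/59

Enumerate traces; 8 have nonzero weight after conditioning:
  (Y=0, X=1, Z=1) weight 1/24
  (Y=0, X=2, Z=0) weight 1/24
  (Y=0, X=3, Z=2) weight 1/24
  (Y=0, X=4, Z=1) weight 1/24
  (Y=1, X=1, Z=2) weight 1/64
  (Y=1, X=2, Z=1) weight 1/16
  (Y=1, X=3, Z=0) weight 3/64
  (Y=1, X=4, Z=2) weight 1/64
Group by X:
  weight(X=1) = 11/192
  weight(X=2) = 5/48
  weight(X=3) = 17/192
  weight(X=4) = 11/192
Total weight = 11/192 + 5/48 + 17/192 + 11/192 = 59/192
P(X=1 | obs) = 11/192 / 59/192 = 11/59
P(X=2 | obs) = 5/48 / 59/192 = 20/59
P(X=3 | obs) = 17/192 / 59/192 = 17/59
P(X=4 | obs) = 11/192 / 59/192 = 11/59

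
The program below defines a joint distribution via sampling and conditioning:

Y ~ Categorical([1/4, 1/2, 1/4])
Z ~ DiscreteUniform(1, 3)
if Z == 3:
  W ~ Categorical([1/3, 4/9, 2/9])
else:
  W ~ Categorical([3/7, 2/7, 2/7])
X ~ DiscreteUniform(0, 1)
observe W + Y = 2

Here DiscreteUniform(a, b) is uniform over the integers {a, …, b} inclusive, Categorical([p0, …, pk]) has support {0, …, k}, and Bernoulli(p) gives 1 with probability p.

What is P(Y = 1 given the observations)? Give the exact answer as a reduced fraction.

P(Y = 1 | obs) = 128/253

Enumerate traces; 18 have nonzero weight after conditioning:
  (Y=0, Z=1, W=2, X=0) weight 1/84
  (Y=0, Z=1, W=2, X=1) weight 1/84
  (Y=0, Z=2, W=2, X=0) weight 1/84
  (Y=0, Z=2, W=2, X=1) weight 1/84
  (Y=0, Z=3, W=2, X=0) weight 1/108
  (Y=0, Z=3, W=2, X=1) weight 1/108
  (Y=1, Z=1, W=1, X=0) weight 1/42
  (Y=1, Z=1, W=1, X=1) weight 1/42
  (Y=2, Z=1, W=0, X=0) weight 1/56
  … 9 more
Group by Y:
  weight(Y=0) = 25/378
  weight(Y=1) = 32/189
  weight(Y=2) = 25/252
Total weight = 25/378 + 32/189 + 25/252 = 253/756
P(Y=0 | obs) = 25/378 / 253/756 = 50/253
P(Y=1 | obs) = 32/189 / 253/756 = 128/253
P(Y=2 | obs) = 25/252 / 253/756 = 75/253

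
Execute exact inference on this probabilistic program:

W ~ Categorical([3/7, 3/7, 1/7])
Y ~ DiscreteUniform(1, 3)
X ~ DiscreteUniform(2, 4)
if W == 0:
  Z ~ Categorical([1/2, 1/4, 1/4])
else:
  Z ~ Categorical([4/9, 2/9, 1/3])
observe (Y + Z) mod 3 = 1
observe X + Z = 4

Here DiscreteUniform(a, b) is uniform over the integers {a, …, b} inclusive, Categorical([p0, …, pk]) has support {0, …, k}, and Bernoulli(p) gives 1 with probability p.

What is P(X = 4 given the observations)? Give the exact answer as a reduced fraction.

Enumerate traces; 9 have nonzero weight after conditioning:
  (W=0, Y=1, X=4, Z=0) weight 1/42
  (W=0, Y=2, X=2, Z=2) weight 1/84
  (W=0, Y=3, X=3, Z=1) weight 1/84
  (W=1, Y=1, X=4, Z=0) weight 4/189
  (W=1, Y=2, X=2, Z=2) weight 1/63
  (W=1, Y=3, X=3, Z=1) weight 2/189
  (W=2, Y=1, X=4, Z=0) weight 4/567
  (W=2, Y=2, X=2, Z=2) weight 1/189
  … 1 more
Group by X:
  weight(X=2) = 25/756
  weight(X=3) = 59/2268
  weight(X=4) = 59/1134
Total weight = 25/756 + 59/2268 + 59/1134 = 1/9
P(X=2 | obs) = 25/756 / 1/9 = 25/84
P(X=3 | obs) = 59/2268 / 1/9 = 59/252
P(X=4 | obs) = 59/1134 / 1/9 = 59/126

P(X = 4 | obs) = 59/126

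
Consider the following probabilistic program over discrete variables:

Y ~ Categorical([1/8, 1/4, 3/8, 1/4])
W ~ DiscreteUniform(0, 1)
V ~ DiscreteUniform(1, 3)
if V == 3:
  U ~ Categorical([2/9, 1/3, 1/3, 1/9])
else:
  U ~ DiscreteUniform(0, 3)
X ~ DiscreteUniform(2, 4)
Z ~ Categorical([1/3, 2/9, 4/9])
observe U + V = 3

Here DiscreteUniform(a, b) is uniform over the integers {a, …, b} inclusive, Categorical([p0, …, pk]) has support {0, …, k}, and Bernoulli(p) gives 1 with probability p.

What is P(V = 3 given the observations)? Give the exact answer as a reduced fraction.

P(V = 3 | obs) = 4/13

Enumerate traces; 216 have nonzero weight after conditioning:
  (Y=0, W=0, V=1, U=2, X=2, Z=0) weight 1/1728
  (Y=0, W=0, V=1, U=2, X=2, Z=1) weight 1/2592
  (Y=0, W=0, V=1, U=2, X=2, Z=2) weight 1/1296
  (Y=0, W=0, V=1, U=2, X=3, Z=0) weight 1/1728
  (Y=0, W=0, V=1, U=2, X=3, Z=1) weight 1/2592
  (Y=0, W=0, V=1, U=2, X=3, Z=2) weight 1/1296
  (Y=0, W=0, V=1, U=2, X=4, Z=0) weight 1/1728
  (Y=0, W=0, V=1, U=2, X=4, Z=1) weight 1/2592
  (Y=0, W=0, V=2, U=1, X=2, Z=0) weight 1/1728
  (Y=0, W=0, V=3, U=0, X=2, Z=0) weight 1/1944
  … 206 more
Group by V:
  weight(V=1) = 1/12
  weight(V=2) = 1/12
  weight(V=3) = 2/27
Total weight = 1/12 + 1/12 + 2/27 = 13/54
P(V=1 | obs) = 1/12 / 13/54 = 9/26
P(V=2 | obs) = 1/12 / 13/54 = 9/26
P(V=3 | obs) = 2/27 / 13/54 = 4/13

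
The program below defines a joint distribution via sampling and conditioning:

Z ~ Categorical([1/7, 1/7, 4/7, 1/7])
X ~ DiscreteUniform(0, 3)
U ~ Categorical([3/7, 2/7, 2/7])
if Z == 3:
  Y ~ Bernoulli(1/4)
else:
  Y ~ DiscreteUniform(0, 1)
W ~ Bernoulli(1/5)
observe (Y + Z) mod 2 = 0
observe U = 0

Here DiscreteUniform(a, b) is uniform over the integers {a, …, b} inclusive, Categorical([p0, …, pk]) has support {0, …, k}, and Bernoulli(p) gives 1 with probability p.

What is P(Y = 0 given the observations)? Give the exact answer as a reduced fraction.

Enumerate traces; 32 have nonzero weight after conditioning:
  (Z=0, X=0, U=0, Y=0, W=0) weight 3/490
  (Z=0, X=0, U=0, Y=0, W=1) weight 3/1960
  (Z=0, X=1, U=0, Y=0, W=0) weight 3/490
  (Z=0, X=1, U=0, Y=0, W=1) weight 3/1960
  (Z=0, X=2, U=0, Y=0, W=0) weight 3/490
  (Z=0, X=2, U=0, Y=0, W=1) weight 3/1960
  (Z=0, X=3, U=0, Y=0, W=0) weight 3/490
  (Z=0, X=3, U=0, Y=0, W=1) weight 3/1960
  (Z=1, X=0, U=0, Y=1, W=0) weight 3/490
  … 23 more
Group by Y:
  weight(Y=0) = 15/98
  weight(Y=1) = 9/196
Total weight = 15/98 + 9/196 = 39/196
P(Y=0 | obs) = 15/98 / 39/196 = 10/13
P(Y=1 | obs) = 9/196 / 39/196 = 3/13

P(Y = 0 | obs) = 10/13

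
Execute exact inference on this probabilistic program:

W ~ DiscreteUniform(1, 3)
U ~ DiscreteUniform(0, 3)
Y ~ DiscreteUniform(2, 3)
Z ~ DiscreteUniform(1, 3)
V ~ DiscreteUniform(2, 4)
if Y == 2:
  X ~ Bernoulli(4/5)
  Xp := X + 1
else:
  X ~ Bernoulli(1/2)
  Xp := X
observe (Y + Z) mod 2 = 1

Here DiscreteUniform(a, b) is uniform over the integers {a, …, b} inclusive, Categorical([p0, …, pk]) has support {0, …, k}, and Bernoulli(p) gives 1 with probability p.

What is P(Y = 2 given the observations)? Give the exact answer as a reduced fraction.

P(Y = 2 | obs) = 2/3

Enumerate traces; 216 have nonzero weight after conditioning:
  (W=1, U=0, Y=2, Z=1, V=2, X=0) weight 1/1080
  (W=1, U=0, Y=2, Z=1, V=2, X=1) weight 1/270
  (W=1, U=0, Y=2, Z=1, V=3, X=0) weight 1/1080
  (W=1, U=0, Y=2, Z=1, V=3, X=1) weight 1/270
  (W=1, U=0, Y=2, Z=1, V=4, X=0) weight 1/1080
  (W=1, U=0, Y=2, Z=1, V=4, X=1) weight 1/270
  (W=1, U=0, Y=2, Z=3, V=2, X=0) weight 1/1080
  (W=1, U=0, Y=2, Z=3, V=2, X=1) weight 1/270
  (W=1, U=0, Y=3, Z=2, V=2, X=0) weight 1/432
  … 207 more
Group by Y:
  weight(Y=2) = 1/3
  weight(Y=3) = 1/6
Total weight = 1/3 + 1/6 = 1/2
P(Y=2 | obs) = 1/3 / 1/2 = 2/3
P(Y=3 | obs) = 1/6 / 1/2 = 1/3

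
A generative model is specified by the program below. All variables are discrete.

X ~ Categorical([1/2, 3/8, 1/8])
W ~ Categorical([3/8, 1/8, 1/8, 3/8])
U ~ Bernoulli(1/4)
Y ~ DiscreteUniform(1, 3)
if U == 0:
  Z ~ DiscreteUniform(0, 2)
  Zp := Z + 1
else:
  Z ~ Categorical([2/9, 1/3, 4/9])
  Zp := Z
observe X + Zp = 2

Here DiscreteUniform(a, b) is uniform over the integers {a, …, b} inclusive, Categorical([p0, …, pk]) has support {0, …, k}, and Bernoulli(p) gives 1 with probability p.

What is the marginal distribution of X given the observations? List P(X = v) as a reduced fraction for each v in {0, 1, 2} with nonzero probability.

P(X=0) = 26/45, P(X=1) = 2/5, P(X=2) = 1/45

Enumerate traces; 60 have nonzero weight after conditioning:
  (X=0, W=0, U=0, Y=1, Z=1) weight 1/64
  (X=0, W=0, U=0, Y=2, Z=1) weight 1/64
  (X=0, W=0, U=0, Y=3, Z=1) weight 1/64
  (X=0, W=0, U=1, Y=1, Z=2) weight 1/144
  (X=0, W=0, U=1, Y=2, Z=2) weight 1/144
  (X=0, W=0, U=1, Y=3, Z=2) weight 1/144
  (X=0, W=1, U=0, Y=1, Z=1) weight 1/192
  (X=0, W=1, U=0, Y=2, Z=1) weight 1/192
  (X=1, W=0, U=0, Y=1, Z=0) weight 3/256
  (X=2, W=0, U=1, Y=1, Z=0) weight 1/1152
  … 50 more
Group by X:
  weight(X=0) = 13/72
  weight(X=1) = 1/8
  weight(X=2) = 1/144
Total weight = 13/72 + 1/8 + 1/144 = 5/16
P(X=0 | obs) = 13/72 / 5/16 = 26/45
P(X=1 | obs) = 1/8 / 5/16 = 2/5
P(X=2 | obs) = 1/144 / 5/16 = 1/45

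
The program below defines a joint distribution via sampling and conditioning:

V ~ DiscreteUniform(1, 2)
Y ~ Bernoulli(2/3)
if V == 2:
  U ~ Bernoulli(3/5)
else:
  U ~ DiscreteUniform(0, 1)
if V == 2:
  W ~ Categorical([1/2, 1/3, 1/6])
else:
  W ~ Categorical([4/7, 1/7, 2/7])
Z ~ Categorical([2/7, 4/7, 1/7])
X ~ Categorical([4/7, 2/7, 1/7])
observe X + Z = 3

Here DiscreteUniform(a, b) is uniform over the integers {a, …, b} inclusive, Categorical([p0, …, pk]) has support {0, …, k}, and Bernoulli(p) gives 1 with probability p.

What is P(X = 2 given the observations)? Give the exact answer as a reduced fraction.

P(X = 2 | obs) = 2/3

Enumerate traces; 48 have nonzero weight after conditioning:
  (V=1, Y=0, U=0, W=0, Z=1, X=2) weight 4/1029
  (V=1, Y=0, U=0, W=0, Z=2, X=1) weight 2/1029
  (V=1, Y=0, U=0, W=1, Z=1, X=2) weight 1/1029
  (V=1, Y=0, U=0, W=1, Z=2, X=1) weight 1/2058
  (V=1, Y=0, U=0, W=2, Z=1, X=2) weight 2/1029
  (V=1, Y=0, U=0, W=2, Z=2, X=1) weight 1/1029
  (V=1, Y=0, U=1, W=0, Z=1, X=2) weight 4/1029
  (V=1, Y=0, U=1, W=0, Z=2, X=1) weight 2/1029
  … 40 more
Group by X:
  weight(X=1) = 2/49
  weight(X=2) = 4/49
Total weight = 2/49 + 4/49 = 6/49
P(X=1 | obs) = 2/49 / 6/49 = 1/3
P(X=2 | obs) = 4/49 / 6/49 = 2/3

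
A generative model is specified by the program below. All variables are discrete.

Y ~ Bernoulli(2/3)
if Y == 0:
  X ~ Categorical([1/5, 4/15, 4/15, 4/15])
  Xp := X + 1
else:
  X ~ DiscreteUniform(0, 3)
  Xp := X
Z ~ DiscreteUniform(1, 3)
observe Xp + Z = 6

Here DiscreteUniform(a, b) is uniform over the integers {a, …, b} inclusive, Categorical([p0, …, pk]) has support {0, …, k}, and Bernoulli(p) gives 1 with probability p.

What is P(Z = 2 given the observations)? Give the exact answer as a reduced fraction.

P(Z = 2 | obs) = 8/31

Enumerate traces; 3 have nonzero weight after conditioning:
  (Y=0, X=2, Z=3) weight 4/135
  (Y=0, X=3, Z=2) weight 4/135
  (Y=1, X=3, Z=3) weight 1/18
Group by Z:
  weight(Z=2) = 4/135
  weight(Z=3) = 23/270
Total weight = 4/135 + 23/270 = 31/270
P(Z=2 | obs) = 4/135 / 31/270 = 8/31
P(Z=3 | obs) = 23/270 / 31/270 = 23/31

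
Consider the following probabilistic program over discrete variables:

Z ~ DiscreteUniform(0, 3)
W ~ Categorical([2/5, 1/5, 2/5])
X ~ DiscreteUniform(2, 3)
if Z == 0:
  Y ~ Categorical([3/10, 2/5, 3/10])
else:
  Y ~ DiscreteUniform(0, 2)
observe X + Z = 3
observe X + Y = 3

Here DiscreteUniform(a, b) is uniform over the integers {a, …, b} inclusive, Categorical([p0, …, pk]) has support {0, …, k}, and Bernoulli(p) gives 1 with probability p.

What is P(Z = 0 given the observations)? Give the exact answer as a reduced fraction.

P(Z = 0 | obs) = 9/19

Enumerate traces; 6 have nonzero weight after conditioning:
  (Z=0, W=0, X=3, Y=0) weight 3/200
  (Z=0, W=1, X=3, Y=0) weight 3/400
  (Z=0, W=2, X=3, Y=0) weight 3/200
  (Z=1, W=0, X=2, Y=1) weight 1/60
  (Z=1, W=1, X=2, Y=1) weight 1/120
  (Z=1, W=2, X=2, Y=1) weight 1/60
Group by Z:
  weight(Z=0) = 3/80
  weight(Z=1) = 1/24
Total weight = 3/80 + 1/24 = 19/240
P(Z=0 | obs) = 3/80 / 19/240 = 9/19
P(Z=1 | obs) = 1/24 / 19/240 = 10/19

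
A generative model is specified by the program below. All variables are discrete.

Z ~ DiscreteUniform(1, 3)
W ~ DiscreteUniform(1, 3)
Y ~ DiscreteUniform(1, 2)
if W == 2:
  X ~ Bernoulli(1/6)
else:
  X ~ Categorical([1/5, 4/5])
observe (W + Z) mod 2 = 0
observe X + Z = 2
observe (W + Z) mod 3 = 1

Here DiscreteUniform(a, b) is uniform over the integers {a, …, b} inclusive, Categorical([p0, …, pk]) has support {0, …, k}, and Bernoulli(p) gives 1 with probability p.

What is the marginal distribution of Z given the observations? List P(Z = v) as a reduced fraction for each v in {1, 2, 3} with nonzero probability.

P(Z=1) = 24/49, P(Z=2) = 25/49

Enumerate traces; 4 have nonzero weight after conditioning:
  (Z=1, W=3, Y=1, X=1) weight 2/45
  (Z=1, W=3, Y=2, X=1) weight 2/45
  (Z=2, W=2, Y=1, X=0) weight 5/108
  (Z=2, W=2, Y=2, X=0) weight 5/108
Group by Z:
  weight(Z=1) = 4/45
  weight(Z=2) = 5/54
Total weight = 4/45 + 5/54 = 49/270
P(Z=1 | obs) = 4/45 / 49/270 = 24/49
P(Z=2 | obs) = 5/54 / 49/270 = 25/49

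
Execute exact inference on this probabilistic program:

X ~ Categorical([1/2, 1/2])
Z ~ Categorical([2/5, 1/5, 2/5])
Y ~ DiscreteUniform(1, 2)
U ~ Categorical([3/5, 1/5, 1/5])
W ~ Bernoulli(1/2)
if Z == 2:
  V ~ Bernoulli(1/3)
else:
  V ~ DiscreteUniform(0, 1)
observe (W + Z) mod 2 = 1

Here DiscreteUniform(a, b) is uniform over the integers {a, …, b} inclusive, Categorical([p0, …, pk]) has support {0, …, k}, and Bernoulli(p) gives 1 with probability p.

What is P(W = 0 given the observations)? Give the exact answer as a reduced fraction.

Enumerate traces; 72 have nonzero weight after conditioning:
  (X=0, Z=0, Y=1, U=0, W=1, V=0) weight 3/200
  (X=0, Z=0, Y=1, U=0, W=1, V=1) weight 3/200
  (X=0, Z=0, Y=1, U=1, W=1, V=0) weight 1/200
  (X=0, Z=0, Y=1, U=1, W=1, V=1) weight 1/200
  (X=0, Z=0, Y=1, U=2, W=1, V=0) weight 1/200
  (X=0, Z=0, Y=1, U=2, W=1, V=1) weight 1/200
  (X=0, Z=0, Y=2, U=0, W=1, V=0) weight 3/200
  (X=0, Z=0, Y=2, U=0, W=1, V=1) weight 3/200
  (X=0, Z=1, Y=1, U=0, W=0, V=0) weight 3/400
  … 63 more
Group by W:
  weight(W=0) = 1/10
  weight(W=1) = 2/5
Total weight = 1/10 + 2/5 = 1/2
P(W=0 | obs) = 1/10 / 1/2 = 1/5
P(W=1 | obs) = 2/5 / 1/2 = 4/5

P(W = 0 | obs) = 1/5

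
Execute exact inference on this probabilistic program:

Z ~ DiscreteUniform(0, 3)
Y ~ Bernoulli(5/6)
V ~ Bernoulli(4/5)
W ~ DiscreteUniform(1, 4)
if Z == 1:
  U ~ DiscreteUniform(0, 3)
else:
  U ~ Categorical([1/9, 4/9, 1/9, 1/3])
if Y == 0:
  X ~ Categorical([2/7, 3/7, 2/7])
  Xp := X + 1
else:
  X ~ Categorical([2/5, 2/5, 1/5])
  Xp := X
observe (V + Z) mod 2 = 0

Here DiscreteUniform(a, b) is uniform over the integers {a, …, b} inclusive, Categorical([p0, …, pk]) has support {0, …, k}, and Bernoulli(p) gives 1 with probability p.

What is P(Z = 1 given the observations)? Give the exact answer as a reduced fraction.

Enumerate traces; 384 have nonzero weight after conditioning:
  (Z=0, Y=0, V=0, W=1, U=0, X=0) weight 1/15120
  (Z=0, Y=0, V=0, W=1, U=0, X=1) weight 1/10080
  (Z=0, Y=0, V=0, W=1, U=0, X=2) weight 1/15120
  (Z=0, Y=0, V=0, W=1, U=1, X=0) weight 1/3780
  (Z=0, Y=0, V=0, W=1, U=1, X=1) weight 1/2520
  (Z=0, Y=0, V=0, W=1, U=1, X=2) weight 1/3780
  (Z=0, Y=0, V=0, W=1, U=2, X=0) weight 1/15120
  (Z=0, Y=0, V=0, W=1, U=2, X=1) weight 1/10080
  (Z=1, Y=0, V=1, W=1, U=0, X=0) weight 1/1680
  (Z=2, Y=0, V=0, W=1, U=0, X=0) weight 1/15120
  … 374 more
Group by Z:
  weight(Z=0) = 1/20
  weight(Z=1) = 1/5
  weight(Z=2) = 1/20
  weight(Z=3) = 1/5
Total weight = 1/20 + 1/5 + 1/20 + 1/5 = 1/2
P(Z=0 | obs) = 1/20 / 1/2 = 1/10
P(Z=1 | obs) = 1/5 / 1/2 = 2/5
P(Z=2 | obs) = 1/20 / 1/2 = 1/10
P(Z=3 | obs) = 1/5 / 1/2 = 2/5

P(Z = 1 | obs) = 2/5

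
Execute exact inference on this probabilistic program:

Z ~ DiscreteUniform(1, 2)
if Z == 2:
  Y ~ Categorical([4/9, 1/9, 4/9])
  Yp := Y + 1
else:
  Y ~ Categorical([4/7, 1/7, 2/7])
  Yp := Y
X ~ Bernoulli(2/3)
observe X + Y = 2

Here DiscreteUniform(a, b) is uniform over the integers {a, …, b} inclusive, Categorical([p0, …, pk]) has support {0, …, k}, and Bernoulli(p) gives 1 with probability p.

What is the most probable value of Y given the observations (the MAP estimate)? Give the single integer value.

argmax_v P(Y = v | obs) = 2

Enumerate traces; 4 have nonzero weight after conditioning:
  (Z=1, Y=1, X=1) weight 1/21
  (Z=1, Y=2, X=0) weight 1/21
  (Z=2, Y=1, X=1) weight 1/27
  (Z=2, Y=2, X=0) weight 2/27
Group by Y:
  weight(Y=1) = 16/189
  weight(Y=2) = 23/189
Total weight = 16/189 + 23/189 = 13/63
P(Y=1 | obs) = 16/189 / 13/63 = 16/39
P(Y=2 | obs) = 23/189 / 13/63 = 23/39
argmax = 2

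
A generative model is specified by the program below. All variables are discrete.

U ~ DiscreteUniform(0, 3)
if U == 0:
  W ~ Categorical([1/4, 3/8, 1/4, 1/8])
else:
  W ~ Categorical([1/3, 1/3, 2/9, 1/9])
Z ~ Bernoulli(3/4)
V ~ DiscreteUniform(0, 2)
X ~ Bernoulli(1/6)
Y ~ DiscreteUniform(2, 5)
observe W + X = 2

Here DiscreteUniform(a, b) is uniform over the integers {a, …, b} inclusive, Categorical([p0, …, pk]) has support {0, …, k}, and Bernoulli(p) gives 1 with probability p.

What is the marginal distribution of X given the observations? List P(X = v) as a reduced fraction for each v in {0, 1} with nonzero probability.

P(X=0) = 10/13, P(X=1) = 3/13

Enumerate traces; 192 have nonzero weight after conditioning:
  (U=0, W=1, Z=0, V=0, X=1, Y=2) weight 1/3072
  (U=0, W=1, Z=0, V=0, X=1, Y=3) weight 1/3072
  (U=0, W=1, Z=0, V=0, X=1, Y=4) weight 1/3072
  (U=0, W=1, Z=0, V=0, X=1, Y=5) weight 1/3072
  (U=0, W=1, Z=0, V=1, X=1, Y=2) weight 1/3072
  (U=0, W=1, Z=0, V=1, X=1, Y=3) weight 1/3072
  (U=0, W=1, Z=0, V=1, X=1, Y=4) weight 1/3072
  (U=0, W=1, Z=0, V=1, X=1, Y=5) weight 1/3072
  (U=0, W=2, Z=0, V=0, X=0, Y=2) weight 5/4608
  … 183 more
Group by X:
  weight(X=0) = 55/288
  weight(X=1) = 11/192
Total weight = 55/288 + 11/192 = 143/576
P(X=0 | obs) = 55/288 / 143/576 = 10/13
P(X=1 | obs) = 11/192 / 143/576 = 3/13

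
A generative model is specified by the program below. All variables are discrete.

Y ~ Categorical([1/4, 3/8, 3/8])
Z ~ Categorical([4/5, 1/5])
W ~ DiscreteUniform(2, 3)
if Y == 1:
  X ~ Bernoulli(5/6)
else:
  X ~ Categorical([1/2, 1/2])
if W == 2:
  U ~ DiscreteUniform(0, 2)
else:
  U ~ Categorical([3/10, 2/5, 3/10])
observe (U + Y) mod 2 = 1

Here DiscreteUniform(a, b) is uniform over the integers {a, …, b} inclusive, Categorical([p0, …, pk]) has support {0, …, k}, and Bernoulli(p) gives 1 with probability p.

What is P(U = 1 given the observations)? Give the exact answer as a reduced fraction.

Enumerate traces; 32 have nonzero weight after conditioning:
  (Y=0, Z=0, W=2, X=0, U=1) weight 1/60
  (Y=0, Z=0, W=2, X=1, U=1) weight 1/60
  (Y=0, Z=0, W=3, X=0, U=1) weight 1/50
  (Y=0, Z=0, W=3, X=1, U=1) weight 1/50
  (Y=0, Z=1, W=2, X=0, U=1) weight 1/240
  (Y=0, Z=1, W=2, X=1, U=1) weight 1/240
  (Y=0, Z=1, W=3, X=0, U=1) weight 1/200
  (Y=0, Z=1, W=3, X=1, U=1) weight 1/200
  (Y=1, Z=0, W=2, X=0, U=0) weight 1/120
  (Y=1, Z=0, W=2, X=0, U=2) weight 1/120
  … 22 more
Group by U:
  weight(U=0) = 19/160
  weight(U=1) = 11/48
  weight(U=2) = 19/160
Total weight = 19/160 + 11/48 + 19/160 = 7/15
P(U=0 | obs) = 19/160 / 7/15 = 57/224
P(U=1 | obs) = 11/48 / 7/15 = 55/112
P(U=2 | obs) = 19/160 / 7/15 = 57/224

P(U = 1 | obs) = 55/112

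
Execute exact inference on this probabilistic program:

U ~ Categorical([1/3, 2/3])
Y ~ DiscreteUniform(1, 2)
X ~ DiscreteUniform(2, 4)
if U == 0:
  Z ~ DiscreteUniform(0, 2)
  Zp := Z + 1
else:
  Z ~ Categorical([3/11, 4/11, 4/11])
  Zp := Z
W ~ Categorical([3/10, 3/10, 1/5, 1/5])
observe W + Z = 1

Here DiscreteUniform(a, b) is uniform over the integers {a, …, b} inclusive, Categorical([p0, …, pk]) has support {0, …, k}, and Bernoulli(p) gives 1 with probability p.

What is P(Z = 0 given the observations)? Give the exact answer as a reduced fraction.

Enumerate traces; 24 have nonzero weight after conditioning:
  (U=0, Y=1, X=2, Z=0, W=1) weight 1/180
  (U=0, Y=1, X=2, Z=1, W=0) weight 1/180
  (U=0, Y=1, X=3, Z=0, W=1) weight 1/180
  (U=0, Y=1, X=3, Z=1, W=0) weight 1/180
  (U=0, Y=1, X=4, Z=0, W=1) weight 1/180
  (U=0, Y=1, X=4, Z=1, W=0) weight 1/180
  (U=0, Y=2, X=2, Z=0, W=1) weight 1/180
  (U=0, Y=2, X=2, Z=1, W=0) weight 1/180
  … 16 more
Group by Z:
  weight(Z=0) = 29/330
  weight(Z=1) = 7/66
Total weight = 29/330 + 7/66 = 32/165
P(Z=0 | obs) = 29/330 / 32/165 = 29/64
P(Z=1 | obs) = 7/66 / 32/165 = 35/64

P(Z = 0 | obs) = 29/64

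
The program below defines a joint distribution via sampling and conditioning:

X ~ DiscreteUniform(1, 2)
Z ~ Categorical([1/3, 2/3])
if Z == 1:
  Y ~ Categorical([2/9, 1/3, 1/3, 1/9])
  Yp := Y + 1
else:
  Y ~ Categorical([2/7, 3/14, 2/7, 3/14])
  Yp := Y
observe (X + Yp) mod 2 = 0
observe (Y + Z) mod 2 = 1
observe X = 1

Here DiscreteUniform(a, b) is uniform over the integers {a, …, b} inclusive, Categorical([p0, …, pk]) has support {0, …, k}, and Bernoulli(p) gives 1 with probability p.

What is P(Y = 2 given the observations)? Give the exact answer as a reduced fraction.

Enumerate traces; 4 have nonzero weight after conditioning:
  (X=1, Z=0, Y=1) weight 1/28
  (X=1, Z=0, Y=3) weight 1/28
  (X=1, Z=1, Y=0) weight 2/27
  (X=1, Z=1, Y=2) weight 1/9
Group by Y:
  weight(Y=0) = 2/27
  weight(Y=1) = 1/28
  weight(Y=2) = 1/9
  weight(Y=3) = 1/28
Total weight = 2/27 + 1/28 + 1/9 + 1/28 = 97/378
P(Y=0 | obs) = 2/27 / 97/378 = 28/97
P(Y=1 | obs) = 1/28 / 97/378 = 27/194
P(Y=2 | obs) = 1/9 / 97/378 = 42/97
P(Y=3 | obs) = 1/28 / 97/378 = 27/194

P(Y = 2 | obs) = 42/97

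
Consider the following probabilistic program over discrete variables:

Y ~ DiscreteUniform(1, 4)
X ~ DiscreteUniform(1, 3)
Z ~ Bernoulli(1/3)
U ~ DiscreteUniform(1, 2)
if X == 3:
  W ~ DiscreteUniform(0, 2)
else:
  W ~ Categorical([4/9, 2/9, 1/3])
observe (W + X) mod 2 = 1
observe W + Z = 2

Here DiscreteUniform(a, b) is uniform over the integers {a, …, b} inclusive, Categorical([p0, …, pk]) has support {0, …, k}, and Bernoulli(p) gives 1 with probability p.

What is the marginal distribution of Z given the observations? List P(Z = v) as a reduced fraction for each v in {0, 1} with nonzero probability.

Enumerate traces; 24 have nonzero weight after conditioning:
  (Y=1, X=1, Z=0, U=1, W=2) weight 1/108
  (Y=1, X=1, Z=0, U=2, W=2) weight 1/108
  (Y=1, X=2, Z=1, U=1, W=1) weight 1/324
  (Y=1, X=2, Z=1, U=2, W=1) weight 1/324
  (Y=1, X=3, Z=0, U=1, W=2) weight 1/108
  (Y=1, X=3, Z=0, U=2, W=2) weight 1/108
  (Y=2, X=1, Z=0, U=1, W=2) weight 1/108
  (Y=2, X=1, Z=0, U=2, W=2) weight 1/108
  … 16 more
Group by Z:
  weight(Z=0) = 4/27
  weight(Z=1) = 2/81
Total weight = 4/27 + 2/81 = 14/81
P(Z=0 | obs) = 4/27 / 14/81 = 6/7
P(Z=1 | obs) = 2/81 / 14/81 = 1/7

P(Z=0) = 6/7, P(Z=1) = 1/7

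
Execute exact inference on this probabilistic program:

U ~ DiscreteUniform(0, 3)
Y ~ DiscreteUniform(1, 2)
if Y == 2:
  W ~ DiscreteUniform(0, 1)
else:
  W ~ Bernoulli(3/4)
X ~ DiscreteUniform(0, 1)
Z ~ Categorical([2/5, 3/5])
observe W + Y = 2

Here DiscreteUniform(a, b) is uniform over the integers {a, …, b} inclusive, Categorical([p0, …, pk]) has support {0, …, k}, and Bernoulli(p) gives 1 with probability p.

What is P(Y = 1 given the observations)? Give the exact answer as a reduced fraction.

Enumerate traces; 32 have nonzero weight after conditioning:
  (U=0, Y=1, W=1, X=0, Z=0) weight 3/160
  (U=0, Y=1, W=1, X=0, Z=1) weight 9/320
  (U=0, Y=1, W=1, X=1, Z=0) weight 3/160
  (U=0, Y=1, W=1, X=1, Z=1) weight 9/320
  (U=0, Y=2, W=0, X=0, Z=0) weight 1/80
  (U=0, Y=2, W=0, X=0, Z=1) weight 3/160
  (U=0, Y=2, W=0, X=1, Z=0) weight 1/80
  (U=0, Y=2, W=0, X=1, Z=1) weight 3/160
  … 24 more
Group by Y:
  weight(Y=1) = 3/8
  weight(Y=2) = 1/4
Total weight = 3/8 + 1/4 = 5/8
P(Y=1 | obs) = 3/8 / 5/8 = 3/5
P(Y=2 | obs) = 1/4 / 5/8 = 2/5

P(Y = 1 | obs) = 3/5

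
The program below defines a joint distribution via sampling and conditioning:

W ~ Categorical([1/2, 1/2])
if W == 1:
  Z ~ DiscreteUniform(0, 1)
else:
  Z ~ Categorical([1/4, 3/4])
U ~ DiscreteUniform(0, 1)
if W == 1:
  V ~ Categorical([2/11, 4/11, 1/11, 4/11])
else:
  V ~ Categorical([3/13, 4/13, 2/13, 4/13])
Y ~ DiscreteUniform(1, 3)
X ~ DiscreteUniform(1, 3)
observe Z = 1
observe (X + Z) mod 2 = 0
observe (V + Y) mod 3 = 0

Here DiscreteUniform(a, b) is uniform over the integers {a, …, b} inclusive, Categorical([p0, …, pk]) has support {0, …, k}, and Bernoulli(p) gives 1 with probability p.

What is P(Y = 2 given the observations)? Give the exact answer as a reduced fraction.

P(Y = 2 | obs) = 236/715

Enumerate traces; 32 have nonzero weight after conditioning:
  (W=0, Z=1, U=0, V=0, Y=3, X=1) weight 1/208
  (W=0, Z=1, U=0, V=0, Y=3, X=3) weight 1/208
  (W=0, Z=1, U=0, V=1, Y=2, X=1) weight 1/156
  (W=0, Z=1, U=0, V=1, Y=2, X=3) weight 1/156
  (W=0, Z=1, U=0, V=2, Y=1, X=1) weight 1/312
  (W=0, Z=1, U=0, V=2, Y=1, X=3) weight 1/312
  (W=0, Z=1, U=0, V=3, Y=3, X=1) weight 1/156
  (W=0, Z=1, U=0, V=3, Y=3, X=3) weight 1/156
  … 24 more
Group by Y:
  weight(Y=1) = 23/1287
  weight(Y=2) = 59/1287
  weight(Y=3) = 43/572
Total weight = 23/1287 + 59/1287 + 43/572 = 5/36
P(Y=1 | obs) = 23/1287 / 5/36 = 92/715
P(Y=2 | obs) = 59/1287 / 5/36 = 236/715
P(Y=3 | obs) = 43/572 / 5/36 = 387/715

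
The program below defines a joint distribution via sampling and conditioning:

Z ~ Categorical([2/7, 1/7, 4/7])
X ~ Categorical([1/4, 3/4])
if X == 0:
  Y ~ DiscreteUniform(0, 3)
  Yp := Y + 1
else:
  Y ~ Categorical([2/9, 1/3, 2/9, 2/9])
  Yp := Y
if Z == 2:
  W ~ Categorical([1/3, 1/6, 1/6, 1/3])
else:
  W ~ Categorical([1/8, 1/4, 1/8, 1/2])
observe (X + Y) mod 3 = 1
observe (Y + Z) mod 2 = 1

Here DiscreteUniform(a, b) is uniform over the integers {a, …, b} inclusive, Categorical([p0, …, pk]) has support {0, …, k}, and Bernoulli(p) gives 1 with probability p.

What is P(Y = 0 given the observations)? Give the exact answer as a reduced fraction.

P(Y = 0 | obs) = 4/37

Enumerate traces; 20 have nonzero weight after conditioning:
  (Z=0, X=0, Y=1, W=0) weight 1/448
  (Z=0, X=0, Y=1, W=1) weight 1/224
  (Z=0, X=0, Y=1, W=2) weight 1/448
  (Z=0, X=0, Y=1, W=3) weight 1/112
  (Z=0, X=1, Y=3, W=0) weight 1/168
  (Z=0, X=1, Y=3, W=1) weight 1/84
  (Z=0, X=1, Y=3, W=2) weight 1/168
  (Z=0, X=1, Y=3, W=3) weight 1/42
  (Z=1, X=1, Y=0, W=0) weight 1/336
  … 11 more
Group by Y:
  weight(Y=0) = 1/42
  weight(Y=1) = 3/56
  weight(Y=3) = 1/7
Total weight = 1/42 + 3/56 + 1/7 = 37/168
P(Y=0 | obs) = 1/42 / 37/168 = 4/37
P(Y=1 | obs) = 3/56 / 37/168 = 9/37
P(Y=3 | obs) = 1/7 / 37/168 = 24/37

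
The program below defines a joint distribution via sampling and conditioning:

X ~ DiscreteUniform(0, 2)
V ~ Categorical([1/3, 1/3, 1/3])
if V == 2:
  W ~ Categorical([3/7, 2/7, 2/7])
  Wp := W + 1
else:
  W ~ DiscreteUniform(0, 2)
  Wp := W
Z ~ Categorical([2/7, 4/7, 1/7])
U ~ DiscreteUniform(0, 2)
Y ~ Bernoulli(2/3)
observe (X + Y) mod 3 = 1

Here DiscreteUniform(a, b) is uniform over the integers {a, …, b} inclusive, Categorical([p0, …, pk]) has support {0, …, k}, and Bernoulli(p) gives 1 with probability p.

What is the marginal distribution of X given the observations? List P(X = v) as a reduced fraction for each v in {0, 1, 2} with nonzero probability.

P(X=0) = 2/3, P(X=1) = 1/3

Enumerate traces; 162 have nonzero weight after conditioning:
  (X=0, V=0, W=0, Z=0, U=0, Y=1) weight 4/1701
  (X=0, V=0, W=0, Z=0, U=1, Y=1) weight 4/1701
  (X=0, V=0, W=0, Z=0, U=2, Y=1) weight 4/1701
  (X=0, V=0, W=0, Z=1, U=0, Y=1) weight 8/1701
  (X=0, V=0, W=0, Z=1, U=1, Y=1) weight 8/1701
  (X=0, V=0, W=0, Z=1, U=2, Y=1) weight 8/1701
  (X=0, V=0, W=0, Z=2, U=0, Y=1) weight 2/1701
  (X=0, V=0, W=0, Z=2, U=1, Y=1) weight 2/1701
  (X=1, V=0, W=0, Z=0, U=0, Y=0) weight 2/1701
  … 153 more
Group by X:
  weight(X=0) = 2/9
  weight(X=1) = 1/9
Total weight = 2/9 + 1/9 = 1/3
P(X=0 | obs) = 2/9 / 1/3 = 2/3
P(X=1 | obs) = 1/9 / 1/3 = 1/3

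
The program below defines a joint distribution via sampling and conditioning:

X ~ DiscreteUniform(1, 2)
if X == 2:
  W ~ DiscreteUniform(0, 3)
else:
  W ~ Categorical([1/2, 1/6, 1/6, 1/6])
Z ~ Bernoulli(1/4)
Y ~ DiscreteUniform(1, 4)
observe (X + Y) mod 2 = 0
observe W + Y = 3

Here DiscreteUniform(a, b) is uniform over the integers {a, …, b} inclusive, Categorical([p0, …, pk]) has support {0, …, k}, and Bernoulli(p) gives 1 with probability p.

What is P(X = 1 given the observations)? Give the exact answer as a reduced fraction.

P(X = 1 | obs) = 8/11

Enumerate traces; 6 have nonzero weight after conditioning:
  (X=1, W=0, Z=0, Y=3) weight 3/64
  (X=1, W=0, Z=1, Y=3) weight 1/64
  (X=1, W=2, Z=0, Y=1) weight 1/64
  (X=1, W=2, Z=1, Y=1) weight 1/192
  (X=2, W=1, Z=0, Y=2) weight 3/128
  (X=2, W=1, Z=1, Y=2) weight 1/128
Group by X:
  weight(X=1) = 1/12
  weight(X=2) = 1/32
Total weight = 1/12 + 1/32 = 11/96
P(X=1 | obs) = 1/12 / 11/96 = 8/11
P(X=2 | obs) = 1/32 / 11/96 = 3/11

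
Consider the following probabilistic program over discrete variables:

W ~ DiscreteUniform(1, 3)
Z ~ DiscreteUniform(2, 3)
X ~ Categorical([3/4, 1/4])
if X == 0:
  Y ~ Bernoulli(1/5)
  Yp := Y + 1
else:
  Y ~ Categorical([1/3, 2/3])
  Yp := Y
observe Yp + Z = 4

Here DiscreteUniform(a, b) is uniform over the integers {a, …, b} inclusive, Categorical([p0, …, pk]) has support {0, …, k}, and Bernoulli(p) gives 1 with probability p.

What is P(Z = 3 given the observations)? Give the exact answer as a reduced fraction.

Enumerate traces; 9 have nonzero weight after conditioning:
  (W=1, Z=2, X=0, Y=1) weight 1/40
  (W=1, Z=3, X=0, Y=0) weight 1/10
  (W=1, Z=3, X=1, Y=1) weight 1/36
  (W=2, Z=2, X=0, Y=1) weight 1/40
  (W=2, Z=3, X=0, Y=0) weight 1/10
  (W=2, Z=3, X=1, Y=1) weight 1/36
  (W=3, Z=2, X=0, Y=1) weight 1/40
  (W=3, Z=3, X=0, Y=0) weight 1/10
  … 1 more
Group by Z:
  weight(Z=2) = 3/40
  weight(Z=3) = 23/60
Total weight = 3/40 + 23/60 = 11/24
P(Z=2 | obs) = 3/40 / 11/24 = 9/55
P(Z=3 | obs) = 23/60 / 11/24 = 46/55

P(Z = 3 | obs) = 46/55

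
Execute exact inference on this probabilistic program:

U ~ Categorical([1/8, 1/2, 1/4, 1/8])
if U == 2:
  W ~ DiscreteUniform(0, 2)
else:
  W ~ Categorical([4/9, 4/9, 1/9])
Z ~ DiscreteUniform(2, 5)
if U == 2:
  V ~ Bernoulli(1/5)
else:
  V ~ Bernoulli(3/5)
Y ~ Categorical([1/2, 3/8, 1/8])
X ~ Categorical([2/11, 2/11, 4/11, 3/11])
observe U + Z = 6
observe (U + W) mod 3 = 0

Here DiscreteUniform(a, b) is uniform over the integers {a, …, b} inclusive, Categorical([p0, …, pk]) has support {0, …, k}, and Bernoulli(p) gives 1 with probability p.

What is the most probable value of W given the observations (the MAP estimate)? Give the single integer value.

argmax_v P(W = v | obs) = 1

Enumerate traces; 72 have nonzero weight after conditioning:
  (U=1, W=2, Z=5, V=0, Y=0, X=0) weight 1/1980
  (U=1, W=2, Z=5, V=0, Y=0, X=1) weight 1/1980
  (U=1, W=2, Z=5, V=0, Y=0, X=2) weight 1/990
  (U=1, W=2, Z=5, V=0, Y=0, X=3) weight 1/1320
  (U=1, W=2, Z=5, V=0, Y=1, X=0) weight 1/2640
  (U=1, W=2, Z=5, V=0, Y=1, X=1) weight 1/2640
  (U=1, W=2, Z=5, V=0, Y=1, X=2) weight 1/1320
  (U=1, W=2, Z=5, V=0, Y=1, X=3) weight 1/1760
  (U=2, W=1, Z=4, V=0, Y=0, X=0) weight 1/660
  (U=3, W=0, Z=3, V=0, Y=0, X=0) weight 1/1980
  … 62 more
Group by W:
  weight(W=0) = 1/72
  weight(W=1) = 1/48
  weight(W=2) = 1/72
Total weight = 1/72 + 1/48 + 1/72 = 7/144
P(W=0 | obs) = 1/72 / 7/144 = 2/7
P(W=1 | obs) = 1/48 / 7/144 = 3/7
P(W=2 | obs) = 1/72 / 7/144 = 2/7
argmax = 1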